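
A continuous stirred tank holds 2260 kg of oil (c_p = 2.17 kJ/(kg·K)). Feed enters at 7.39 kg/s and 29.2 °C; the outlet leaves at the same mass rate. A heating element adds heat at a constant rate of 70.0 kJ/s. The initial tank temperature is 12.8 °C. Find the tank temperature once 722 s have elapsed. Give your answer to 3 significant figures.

M c_p dT/dt = ṁ c_p (T_in − T) + Q̇.
τ = M/ṁ = 305.82 s; T_ss = T_in + Q̇/(ṁ c_p) = 29.2 + 70.0/(7.39·2.17) = 33.565 °C.
Integrating: T(t) = T_ss + (T₀ − T_ss) e^(−t/τ).
T(722) = 33.565 + (-20.765)·e^(−722/305.82) = 33.565 + (-20.765)·0.094338 = 31.606 °C.

31.6 °C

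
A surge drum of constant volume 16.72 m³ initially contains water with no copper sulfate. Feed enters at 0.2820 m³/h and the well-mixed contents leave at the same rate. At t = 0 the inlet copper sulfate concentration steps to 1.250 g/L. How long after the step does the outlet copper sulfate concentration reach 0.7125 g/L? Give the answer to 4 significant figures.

50.04 h

Mass balance on the solute (V constant): V dC/dt = Q(C_in − C), so τ = V/Q = 59.2908 h.
C(t) = C_in + (C₀ − C_in) e^(−t/τ). Set C = 0.7125 and solve for t:
e^(−t/τ) = (C − C_in)/(C₀ − C_in) = (0.7125 − 1.250)/(0 − 1.250) = 0.430000
t = −τ ln(…) = 59.2908 × 0.843970 = 50.0396 h.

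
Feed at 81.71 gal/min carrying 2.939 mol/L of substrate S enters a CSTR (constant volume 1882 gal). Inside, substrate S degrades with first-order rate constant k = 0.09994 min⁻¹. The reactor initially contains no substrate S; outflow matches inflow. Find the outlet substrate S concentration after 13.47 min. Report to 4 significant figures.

0.7610 mol/L

V dC/dt = Q(C_in − C) − k V C.
This is linear with rate a = Q/V + k = 0.143357 min⁻¹.
C_ss = Q C_in/(Q + kV) = 0.890097 mol/L; C(t) = C_ss + (C₀ − C_ss) e^(−a t).
C(13.47) = 0.890097 + (-0.890097)·e^(−0.143357·13.47) = 0.890097 + (-0.890097)·0.145001 = 0.761032 mol/L.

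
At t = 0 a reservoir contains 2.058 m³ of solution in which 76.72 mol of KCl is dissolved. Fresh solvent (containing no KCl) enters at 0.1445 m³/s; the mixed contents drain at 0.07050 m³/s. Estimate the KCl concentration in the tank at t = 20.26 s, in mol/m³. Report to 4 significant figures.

Let m(t) be the amount of KCl. Volume: V(t) = V₀ + (Q_in − Q_out) t = 2.058 + 0.0740000 t; V(20.26) = 3.55724 m³.
No KCl enters, so dm/dt = −Q_out · (m/V).
Separate: dm/m = −Q_out dt/V(t) ⇒ ln(m/m₀) = −(Q_out/(Q_in−Q_out)) ln(V/V₀).
m = m₀ (V₀/V)^(Q_out/(Q_in−Q_out)) = 76.72 × (2.058/3.55724)^(0.952703) = 45.5493 mol.
C = m/V = 45.5493/3.55724 = 12.8047 mol/m³.

12.80 mol/m³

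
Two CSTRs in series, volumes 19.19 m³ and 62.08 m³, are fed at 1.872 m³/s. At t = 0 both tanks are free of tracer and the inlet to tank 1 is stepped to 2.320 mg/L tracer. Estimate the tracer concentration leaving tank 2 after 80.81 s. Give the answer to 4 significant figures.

Each tank obeys Vᵢ dCᵢ/dt = Q(Cᵢ₋₁ − Cᵢ), so τᵢ = Vᵢ/Q.
τ₁ = 19.19/1.872 = 10.2511 s; τ₂ = 62.08/1.872 = 33.1624 s.
Solving the cascade with C₁(0)=C₂(0)=0 gives C₂(t) = C_in[1 − (τ₁ e^(−t/τ₁) − τ₂ e^(−t/τ₂))/(τ₁ − τ₂)].
At t = 80.81: e^(−t/τ₁) = 0.000377070, e^(−t/τ₂) = 0.0874405.
C₂ = 2.320·[1 − (10.2511·0.000377070 − 33.1624·0.0874405)/(-22.9113)] = 2.320·0.873605 = 2.02676 mg/L.

2.027 mg/L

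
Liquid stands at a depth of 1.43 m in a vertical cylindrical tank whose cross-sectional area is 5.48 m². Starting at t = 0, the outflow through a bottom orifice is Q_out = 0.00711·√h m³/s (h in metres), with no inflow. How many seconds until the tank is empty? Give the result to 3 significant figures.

A dh/dt = −Q_out = −0.00711 √h.
This is separable: 2 d(√h)/dt = −0.00711/A, so √h = √h₀ − (0.00711/(2A)) t.
Set h = 0: 2√h₀ = (0.00711/A) t_empty ⇒ t_empty = 2A√h₀/0.00711.
t_empty = 2·5.48·√1.43/0.00711 = 10.960·1.1958/0.00711 = 1843.4 s.

1840 s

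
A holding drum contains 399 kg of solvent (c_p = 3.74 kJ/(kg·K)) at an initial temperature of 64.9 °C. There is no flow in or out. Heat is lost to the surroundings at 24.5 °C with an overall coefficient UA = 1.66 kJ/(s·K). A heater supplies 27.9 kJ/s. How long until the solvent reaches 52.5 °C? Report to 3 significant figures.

670 s

Lumped-capacitance energy balance: M c_p dT/dt = UA(T_amb − T) + Q̇.
τ = M c_p/UA = 898.95 s; T_ss = T_amb + Q̇/UA = 24.5 + 27.9/1.66 = 41.307 °C.
T(t) = T_ss + (T₀ − T_ss)e^(−t/τ); set T = 52.5:
t = −τ ln[(T − T_ss)/(T₀ − T_ss)] = −898.95 · ln(0.47442) = 670.32 s.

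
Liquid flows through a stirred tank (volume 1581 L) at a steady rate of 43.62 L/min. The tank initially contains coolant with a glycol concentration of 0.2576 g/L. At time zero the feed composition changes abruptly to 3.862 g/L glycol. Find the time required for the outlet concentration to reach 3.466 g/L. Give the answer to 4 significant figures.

Unsteady species balance (constant V, well mixed): V dC/dt = Q(C_in − C), so τ = V/Q = 36.2448 min.
C(t) = C_in + (C₀ − C_in) e^(−t/τ). Set C = 3.466 and solve for t:
e^(−t/τ) = (C − C_in)/(C₀ − C_in) = (3.466 − 3.862)/(0.2576 − 3.862) = 0.109866
t = −τ ln(…) = 36.2448 × 2.20850 = 80.0466 min.

80.05 min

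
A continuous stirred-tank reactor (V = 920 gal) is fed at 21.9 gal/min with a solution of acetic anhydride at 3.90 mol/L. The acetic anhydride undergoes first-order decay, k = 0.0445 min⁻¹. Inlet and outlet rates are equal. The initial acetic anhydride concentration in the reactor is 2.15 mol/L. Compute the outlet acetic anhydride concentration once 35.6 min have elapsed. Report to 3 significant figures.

V dC/dt = Q(C_in − C) − k V C.
This is linear with rate a = Q/V + k = 0.068304 min⁻¹.
C_ss = Q C_in/(Q + kV) = 1.3592 mol/L; C(t) = C_ss + (C₀ − C_ss) e^(−a t).
C(35.6) = 1.3592 + (0.79083)·e^(−0.068304·35.6) = 1.3592 + (0.79083)·0.087893 = 1.4287 mol/L.

1.43 mol/L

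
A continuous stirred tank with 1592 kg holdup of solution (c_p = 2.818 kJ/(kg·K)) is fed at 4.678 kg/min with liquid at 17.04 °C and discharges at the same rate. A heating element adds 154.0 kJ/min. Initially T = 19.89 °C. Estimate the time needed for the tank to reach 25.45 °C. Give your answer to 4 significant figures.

337.9 min

Heat balance on the well-mixed liquid: M c_p dT/dt = ṁ c_p (T_in − T) + 154.0.
τ = M/ṁ = 340.316 min; T_ss = T_in + Q̇/(ṁ c_p) = 28.7221 °C.
T(t) = T_ss + (T₀ − T_ss) e^(−t/τ). Set T = 25.45:
e^(−t/τ) = (25.45 − 28.7221)/(19.89 − 28.7221) = 0.370475
t = −340.316 · ln(0.370475) = 337.923 min.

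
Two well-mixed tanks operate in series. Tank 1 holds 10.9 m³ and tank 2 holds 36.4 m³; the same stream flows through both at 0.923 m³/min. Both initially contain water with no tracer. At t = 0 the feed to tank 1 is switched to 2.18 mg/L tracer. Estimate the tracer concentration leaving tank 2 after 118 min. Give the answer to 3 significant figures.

Each tank obeys Vᵢ dCᵢ/dt = Q(Cᵢ₋₁ − Cᵢ), so τᵢ = Vᵢ/Q.
τ₁ = 10.9/0.923 = 11.809 min; τ₂ = 36.4/0.923 = 39.437 min.
Solving the cascade with C₁(0)=C₂(0)=0 gives C₂(t) = C_in[1 − (τ₁ e^(−t/τ₁) − τ₂ e^(−t/τ₂))/(τ₁ − τ₂)].
At t = 118: e^(−t/τ₁) = 4.5760e-05, e^(−t/τ₂) = 0.050180.
C₂ = 2.18·[1 − (11.809·4.5760e-05 − 39.437·0.050180)/(-27.627)] = 2.18·0.92839 = 2.0239 mg/L.

2.02 mg/L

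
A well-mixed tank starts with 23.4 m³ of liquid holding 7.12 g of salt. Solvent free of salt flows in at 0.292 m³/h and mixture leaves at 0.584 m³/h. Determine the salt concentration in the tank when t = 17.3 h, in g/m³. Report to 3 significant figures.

Let m(t) be the amount of salt. Volume: V(t) = V₀ + (Q_in − Q_out) t = 23.4 − 0.29200 t; V(17.3) = 18.348 m³.
No salt enters, so dm/dt = −Q_out · (m/V).
dm/m = −Q_out dt/(V₀ − 0.29200 t); integrating gives ln(m/m₀) = −(Q_out/(Q_in−Q_out)) ln(V/V₀).
m = m₀ (V₀/V)^(Q_out/(Q_in−Q_out)) = 7.12 × (23.4/18.348)^(-2.0000) = 4.3777 g.
C = m/V = 4.3777/18.348 = 0.23859 g/m³.

0.239 g/m³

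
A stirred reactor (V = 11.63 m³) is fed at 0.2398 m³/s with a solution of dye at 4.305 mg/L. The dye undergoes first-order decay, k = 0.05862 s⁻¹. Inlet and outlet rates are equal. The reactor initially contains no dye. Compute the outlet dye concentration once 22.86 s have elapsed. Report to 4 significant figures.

V dC/dt = Q(C_in − C) − k V C.
This is linear with rate a = Q/V + k = 0.0792391 s⁻¹.
C_ss = Q C_in/(Q + kV) = 1.12022 mg/L; C(t) = C_ss + (C₀ − C_ss) e^(−a t).
C(22.86) = 1.12022 + (-1.12022)·e^(−0.0792391·22.86) = 1.12022 + (-1.12022)·0.163424 = 0.937148 mg/L.

0.9371 mg/L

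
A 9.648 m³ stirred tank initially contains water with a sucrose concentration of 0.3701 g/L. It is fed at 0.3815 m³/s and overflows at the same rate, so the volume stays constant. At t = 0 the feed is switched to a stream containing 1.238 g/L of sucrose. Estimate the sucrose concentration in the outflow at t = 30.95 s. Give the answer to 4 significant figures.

Unsteady species balance (constant V, well mixed): V dC/dt = Q(C_in − C).
Time constant τ = V/Q = 9.648/0.3815 = 25.2896 s.
This is linear first-order; C(t) = C_in + (C₀ − C_in) e^(−t/τ).
C(30.95) = 1.238 + (0.3701 − 1.238)·e^(−30.95/25.2896) = 1.238 + (-0.867900)·0.294104 = 0.982747 g/L.

0.9827 g/L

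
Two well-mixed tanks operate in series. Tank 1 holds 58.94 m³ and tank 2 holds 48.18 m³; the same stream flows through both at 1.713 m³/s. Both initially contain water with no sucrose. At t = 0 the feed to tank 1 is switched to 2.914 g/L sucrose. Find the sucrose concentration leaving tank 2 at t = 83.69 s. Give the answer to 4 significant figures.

Time constants: τᵢ = Vᵢ/Q for each well-mixed tank.
τ₁ = 58.94/1.713 = 34.4075 s; τ₂ = 48.18/1.713 = 28.1261 s.
Solving the cascade with C₁(0)=C₂(0)=0 gives C₂(t) = C_in[1 − (τ₁ e^(−t/τ₁) − τ₂ e^(−t/τ₂))/(τ₁ − τ₂)].
At t = 83.69: e^(−t/τ₁) = 0.0878328, e^(−t/τ₂) = 0.0510205.
C₂ = 2.914·[1 − (34.4075·0.0878328 − 28.1261·0.0510205)/(6.28138)] = 2.914·0.747333 = 2.17773 g/L.

2.178 g/L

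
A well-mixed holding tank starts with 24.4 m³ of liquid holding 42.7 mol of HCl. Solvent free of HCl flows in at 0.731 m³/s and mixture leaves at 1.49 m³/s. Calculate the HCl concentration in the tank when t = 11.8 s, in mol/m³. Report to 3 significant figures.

1.13 mol/m³

Let m(t) be the amount of HCl. Volume: V(t) = V₀ + (Q_in − Q_out) t = 24.4 − 0.75900 t; V(11.8) = 15.444 m³.
No HCl enters, so dm/dt = −Q_out · (m/V).
Separate: dm/m = −Q_out dt/V(t) ⇒ ln(m/m₀) = −(Q_out/(Q_in−Q_out)) ln(V/V₀).
m = m₀ (V₀/V)^(Q_out/(Q_in−Q_out)) = 42.7 × (24.4/15.444)^(-1.9631) = 17.397 mol.
C = m/V = 17.397/15.444 = 1.1265 mol/m³.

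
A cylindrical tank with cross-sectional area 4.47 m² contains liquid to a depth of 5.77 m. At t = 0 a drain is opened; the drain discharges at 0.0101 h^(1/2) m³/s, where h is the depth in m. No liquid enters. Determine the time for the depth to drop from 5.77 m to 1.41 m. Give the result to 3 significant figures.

A dh/dt = −Q_out = −0.0101 √h.
This is separable: 2 d(√h)/dt = −0.0101/A, so √h = √h₀ − (0.0101/(2A)) t.
t = 2A(√h₀ − √h)/0.0101 = 2·4.47·(√5.77 − √1.41)/0.0101
  = 8.9400 × (2.4021 − 1.1874) / 0.0101 = 1075.1 s.

1080 s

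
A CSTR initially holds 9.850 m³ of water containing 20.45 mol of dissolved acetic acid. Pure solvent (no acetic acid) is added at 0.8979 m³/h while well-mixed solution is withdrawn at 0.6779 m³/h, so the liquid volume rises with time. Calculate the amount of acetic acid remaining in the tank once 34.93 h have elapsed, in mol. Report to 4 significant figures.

Let m(t) be the amount of acetic acid. Volume: V(t) = V₀ + (Q_in − Q_out) t = 9.850 + 0.220000 t; V(34.93) = 17.5346 m³.
Solute balance: dm/dt = 0 − Q_out C = −Q_out m/V(t).
dm/m = −Q_out dt/(V₀ + 0.220000 t); integrating gives ln(m/m₀) = −(Q_out/(Q_in−Q_out)) ln(V/V₀).
m = m₀ (V₀/V)^(Q_out/(Q_in−Q_out)) = 20.45 × (9.850/17.5346)^(3.08136) = 3.45888 mol.

3.459 mol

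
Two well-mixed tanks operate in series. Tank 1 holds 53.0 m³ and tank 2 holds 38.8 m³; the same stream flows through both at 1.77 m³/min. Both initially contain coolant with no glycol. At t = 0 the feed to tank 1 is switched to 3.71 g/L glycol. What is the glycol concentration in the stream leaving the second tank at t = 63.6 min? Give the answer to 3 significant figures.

Species balance on tank i: dCᵢ/dt = (Cᵢ₋₁ − Cᵢ)/τᵢ with τᵢ = Vᵢ/Q.
τ₁ = 53.0/1.77 = 29.944 min; τ₂ = 38.8/1.77 = 21.921 min.
Tank 1: C₁ = C_in(1 − e^(−t/τ₁)). Tank 2 (τ₁ ≠ τ₂): C₂ = C_in[1 − (τ₁ e^(−t/τ₁) − τ₂ e^(−t/τ₂))/(τ₁ − τ₂)].
At t = 63.6: e^(−t/τ₁) = 0.11955, e^(−t/τ₂) = 0.054950.
C₂ = 3.71·[1 − (29.944·0.11955 − 21.921·0.054950)/(8.0226)] = 3.71·0.70393 = 2.6116 g/L.

2.61 g/L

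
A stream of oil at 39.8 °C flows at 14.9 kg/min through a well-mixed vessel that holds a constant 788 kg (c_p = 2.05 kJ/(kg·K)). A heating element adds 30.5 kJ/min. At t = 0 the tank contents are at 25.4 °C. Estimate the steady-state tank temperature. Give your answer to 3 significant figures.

40.8 °C

Energy balance: M c_p dT/dt = ṁ c_p (T_in − T) + 30.5.
At steady state dT/dt = 0 ⇒ T_ss = T_in + Q̇/(ṁ c_p) = 39.8 + 30.5/(14.9·2.05) = 40.799 °C.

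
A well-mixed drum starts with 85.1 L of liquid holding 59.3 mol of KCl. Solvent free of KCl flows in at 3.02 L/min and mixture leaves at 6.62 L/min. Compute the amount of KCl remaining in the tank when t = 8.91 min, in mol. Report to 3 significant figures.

Let m(t) be the amount of KCl. Volume: V(t) = V₀ + (Q_in − Q_out) t = 85.1 − 3.6000 t; V(8.91) = 53.024 L.
No KCl enters, so dm/dt = −Q_out · (m/V).
Separate: dm/m = −Q_out dt/V(t) ⇒ ln(m/m₀) = −(Q_out/(Q_in−Q_out)) ln(V/V₀).
m = m₀ (V₀/V)^(Q_out/(Q_in−Q_out)) = 59.3 × (85.1/53.024)^(-1.8389) = 24.845 mol.

24.8 mol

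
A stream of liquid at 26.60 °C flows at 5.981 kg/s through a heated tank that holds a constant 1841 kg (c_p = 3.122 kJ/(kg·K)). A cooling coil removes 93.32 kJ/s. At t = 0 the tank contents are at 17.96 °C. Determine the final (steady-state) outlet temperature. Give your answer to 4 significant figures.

Energy balance: M c_p dT/dt = ṁ c_p (T_in − T) − 93.32.
At steady state dT/dt = 0 ⇒ T_ss = T_in − Q̇/(ṁ c_p) = 26.60 − 93.32/(5.981·3.122) = 21.6023 °C.

21.60 °C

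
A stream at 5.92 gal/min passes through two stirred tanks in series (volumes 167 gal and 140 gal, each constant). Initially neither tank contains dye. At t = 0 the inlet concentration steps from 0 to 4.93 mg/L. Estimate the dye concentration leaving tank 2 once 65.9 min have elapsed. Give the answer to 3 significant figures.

Time constants: τᵢ = Vᵢ/Q for each well-mixed tank.
τ₁ = 167/5.92 = 28.209 min; τ₂ = 140/5.92 = 23.649 min.
Tank 1: C₁ = C_in(1 − e^(−t/τ₁)). Tank 2 (τ₁ ≠ τ₂): C₂ = C_in[1 − (τ₁ e^(−t/τ₁) − τ₂ e^(−t/τ₂))/(τ₁ − τ₂)].
At t = 65.9: e^(−t/τ₁) = 0.096704, e^(−t/τ₂) = 0.061629.
C₂ = 4.93·[1 − (28.209·0.096704 − 23.649·0.061629)/(4.5608)] = 4.93·0.72142 = 3.5566 mg/L.

3.56 mg/L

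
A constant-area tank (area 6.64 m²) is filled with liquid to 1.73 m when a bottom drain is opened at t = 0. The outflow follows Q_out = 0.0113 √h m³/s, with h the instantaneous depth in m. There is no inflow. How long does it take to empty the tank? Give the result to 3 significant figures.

With no inflow, A dh/dt = −0.0113 √h.
This is separable: 2 d(√h)/dt = −0.0113/A, so √h = √h₀ − (0.0113/(2A)) t.
Set h = 0: 2√h₀ = (0.0113/A) t_empty ⇒ t_empty = 2A√h₀/0.0113.
t_empty = 2·6.64·√1.73/0.0113 = 13.280·1.3153/0.0113 = 1545.8 s.

1550 s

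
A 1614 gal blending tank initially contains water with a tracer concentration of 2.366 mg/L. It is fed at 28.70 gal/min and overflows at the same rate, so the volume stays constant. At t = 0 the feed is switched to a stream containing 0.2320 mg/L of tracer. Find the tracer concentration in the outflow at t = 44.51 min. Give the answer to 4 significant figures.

1.199 mg/L

Mass balance on the solute (V constant): V dC/dt = Q(C_in − C).
Time constant τ = V/Q = 1614/28.70 = 56.2369 min.
Solution: C(t) = C_in + (C₀ − C_in) e^(−t/τ).
C(44.51) = 0.2320 + (2.366 − 0.2320)·e^(−44.51/56.2369) = 0.2320 + (2.13400)·0.453177 = 1.19908 mg/L.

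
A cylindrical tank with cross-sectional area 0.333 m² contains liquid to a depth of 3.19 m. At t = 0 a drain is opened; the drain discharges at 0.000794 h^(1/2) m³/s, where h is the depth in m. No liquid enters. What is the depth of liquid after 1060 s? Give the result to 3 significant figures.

With no inflow, A dh/dt = −0.000794 √h.
∫ h^(−1/2) dh = −(0.000794/A) ∫ dt, giving 2√h = 2√h₀ − (0.000794/A) t.
√h = √3.19 − 0.000794·1060/(2·0.333) = 1.7861 − 1.2637 = 0.52233.
h = 0.52233² = 0.27283 m.

0.273 m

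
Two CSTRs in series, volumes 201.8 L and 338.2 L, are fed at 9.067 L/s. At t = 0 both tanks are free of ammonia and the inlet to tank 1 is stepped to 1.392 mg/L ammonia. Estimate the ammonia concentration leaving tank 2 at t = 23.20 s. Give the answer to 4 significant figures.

0.2652 mg/L

Species balance on tank i: dCᵢ/dt = (Cᵢ₋₁ − Cᵢ)/τᵢ with τᵢ = Vᵢ/Q.
τ₁ = 201.8/9.067 = 22.2565 s; τ₂ = 338.2/9.067 = 37.3001 s.
Solving the cascade with C₁(0)=C₂(0)=0 gives C₂(t) = C_in[1 − (τ₁ e^(−t/τ₁) − τ₂ e^(−t/τ₂))/(τ₁ − τ₂)].
At t = 23.20: e^(−t/τ₁) = 0.352611, e^(−t/τ₂) = 0.536879.
C₂ = 1.392·[1 − (22.2565·0.352611 − 37.3001·0.536879)/(-15.0436)] = 1.392·0.190501 = 0.265177 mg/L.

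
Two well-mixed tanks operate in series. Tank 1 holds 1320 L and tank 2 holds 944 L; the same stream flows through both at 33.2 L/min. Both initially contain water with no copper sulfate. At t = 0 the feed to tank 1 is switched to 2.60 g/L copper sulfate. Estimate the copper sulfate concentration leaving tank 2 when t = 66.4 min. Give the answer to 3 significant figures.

1.51 g/L

Time constants: τᵢ = Vᵢ/Q for each well-mixed tank.
τ₁ = 1320/33.2 = 39.759 min; τ₂ = 944/33.2 = 28.434 min.
Solving the cascade with C₁(0)=C₂(0)=0 gives C₂(t) = C_in[1 − (τ₁ e^(−t/τ₁) − τ₂ e^(−t/τ₂))/(τ₁ − τ₂)].
At t = 66.4: e^(−t/τ₁) = 0.18824, e^(−t/τ₂) = 0.096786.
C₂ = 2.60·[1 − (39.759·0.18824 − 28.434·0.096786)/(11.325)] = 2.60·0.58217 = 1.5136 g/L.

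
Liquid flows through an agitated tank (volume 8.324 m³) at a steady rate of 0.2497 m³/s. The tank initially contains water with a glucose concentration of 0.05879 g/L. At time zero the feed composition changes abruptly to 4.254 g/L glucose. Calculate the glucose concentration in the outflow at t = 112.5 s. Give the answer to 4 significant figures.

Unsteady species balance (constant V, well mixed): V dC/dt = Q(C_in − C).
So dC/dt = (C_in − C)/τ with τ = V/Q = 8.324/0.2497 = 33.3360 s.
C approaches C_in exponentially: C(t) = C_in + (C₀ − C_in) e^(−t/τ).
C(112.5) = 4.254 + (0.05879 − 4.254)·e^(−112.5/33.3360) = 4.254 + (-4.19521)·0.0342274 = 4.11041 g/L.

4.110 g/L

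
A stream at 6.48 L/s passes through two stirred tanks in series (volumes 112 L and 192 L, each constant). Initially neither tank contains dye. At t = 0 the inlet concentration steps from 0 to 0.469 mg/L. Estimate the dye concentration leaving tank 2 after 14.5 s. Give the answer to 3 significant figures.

0.0628 mg/L

Time constants: τᵢ = Vᵢ/Q for each well-mixed tank.
τ₁ = 112/6.48 = 17.284 s; τ₂ = 192/6.48 = 29.630 s.
Solving the cascade with C₁(0)=C₂(0)=0 gives C₂(t) = C_in[1 − (τ₁ e^(−t/τ₁) − τ₂ e^(−t/τ₂))/(τ₁ − τ₂)].
At t = 14.5: e^(−t/τ₁) = 0.43217, e^(−t/τ₂) = 0.61301.
C₂ = 0.469·[1 − (17.284·0.43217 − 29.630·0.61301)/(-12.346)] = 0.469·0.13382 = 0.062762 mg/L.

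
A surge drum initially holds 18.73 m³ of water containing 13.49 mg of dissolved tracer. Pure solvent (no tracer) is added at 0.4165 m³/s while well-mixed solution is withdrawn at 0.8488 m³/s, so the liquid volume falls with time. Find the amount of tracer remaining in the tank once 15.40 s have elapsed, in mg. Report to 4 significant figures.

5.695 mg

Total volume: dV/dt = Q_in − Q_out = -0.432300 m³/s, so V(t) = 18.73 − 0.432300 t and V(15.40) = 12.0726 m³.
Solute balance: dm/dt = 0 − Q_out C = −Q_out m/V(t).
dm/m = −Q_out dt/(V₀ − 0.432300 t); integrating gives ln(m/m₀) = −(Q_out/(Q_in−Q_out)) ln(V/V₀).
m = m₀ (V₀/V)^(Q_out/(Q_in−Q_out)) = 13.49 × (18.73/12.0726)^(-1.96345) = 5.69518 mg.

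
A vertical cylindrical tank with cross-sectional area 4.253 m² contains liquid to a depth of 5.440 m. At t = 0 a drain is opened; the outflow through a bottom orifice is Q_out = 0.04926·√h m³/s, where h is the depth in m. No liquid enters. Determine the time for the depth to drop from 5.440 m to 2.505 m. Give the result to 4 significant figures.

129.4 s

A dh/dt = −Q_out = −0.04926 √h.
∫ h^(−1/2) dh = −(0.04926/A) ∫ dt, giving 2√h = 2√h₀ − (0.04926/A) t.
t = 2A(√h₀ − √h)/0.04926 = 2·4.253·(√5.440 − √2.505)/0.04926
  = 8.50600 × (2.33238 − 1.58272) / 0.04926 = 129.448 s.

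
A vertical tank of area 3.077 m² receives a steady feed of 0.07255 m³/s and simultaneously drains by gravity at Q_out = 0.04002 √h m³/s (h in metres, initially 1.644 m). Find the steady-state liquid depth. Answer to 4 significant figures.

Volume balance on the tank: A dh/dt = Q_in − 0.04002 √h. At steady state dh/dt = 0:
Q_in = 0.04002 √h_ss ⇒ √h_ss = 0.07255/0.04002 = 1.81284.
h_ss = 1.81284² = 3.28640 m. (Since h₀ = 1.644 m < h_ss, the level will rise toward this value.)

3.286 m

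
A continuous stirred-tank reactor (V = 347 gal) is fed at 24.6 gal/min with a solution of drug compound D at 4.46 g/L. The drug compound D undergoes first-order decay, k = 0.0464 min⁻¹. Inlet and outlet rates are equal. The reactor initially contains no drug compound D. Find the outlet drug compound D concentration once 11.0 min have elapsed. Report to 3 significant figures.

V dC/dt = Q(C_in − C) − k V C.
dC/dt = (Q/V) C_in − (Q/V + k) C; effective rate a = Q/V + k = 0.070893 + 0.0464 = 0.11729 min⁻¹.
C_ss = Q C_in/(Q + kV) = 2.6957 g/L; C(t) = C_ss + (C₀ − C_ss) e^(−a t).
C(11.0) = 2.6957 + (-2.6957)·e^(−0.11729·11.0) = 2.6957 + (-2.6957)·0.27521 = 1.9538 g/L.

1.95 g/L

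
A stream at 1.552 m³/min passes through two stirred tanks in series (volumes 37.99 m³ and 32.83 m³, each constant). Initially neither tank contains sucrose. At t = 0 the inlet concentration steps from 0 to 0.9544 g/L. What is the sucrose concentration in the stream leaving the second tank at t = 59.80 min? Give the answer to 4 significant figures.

Time constants: τᵢ = Vᵢ/Q for each well-mixed tank.
τ₁ = 37.99/1.552 = 24.4781 min; τ₂ = 32.83/1.552 = 21.1534 min.
Solving the cascade with C₁(0)=C₂(0)=0 gives C₂(t) = C_in[1 − (τ₁ e^(−t/τ₁) − τ₂ e^(−t/τ₂))/(τ₁ − τ₂)].
At t = 59.80: e^(−t/τ₁) = 0.0868997, e^(−t/τ₂) = 0.0591916.
C₂ = 0.9544·[1 − (24.4781·0.0868997 − 21.1534·0.0591916)/(3.32474)] = 0.9544·0.736810 = 0.703212 g/L.

0.7032 g/L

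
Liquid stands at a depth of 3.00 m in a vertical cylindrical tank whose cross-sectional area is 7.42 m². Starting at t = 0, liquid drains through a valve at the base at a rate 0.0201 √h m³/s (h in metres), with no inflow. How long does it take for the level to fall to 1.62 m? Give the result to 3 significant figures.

A dh/dt = −Q_out = −0.0201 √h.
Separate and integrate: 2(√h − √h₀) = −(0.0201/A) t.
t = 2A(√h₀ − √h)/0.0201 = 2·7.42·(√3.00 − √1.62)/0.0201
  = 14.840 × (1.7321 − 1.2728) / 0.0201 = 339.07 s.

339 s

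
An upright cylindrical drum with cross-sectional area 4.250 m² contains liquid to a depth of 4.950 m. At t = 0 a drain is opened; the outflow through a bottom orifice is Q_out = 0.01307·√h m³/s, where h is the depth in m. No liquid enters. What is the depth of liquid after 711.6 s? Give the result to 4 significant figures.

1.278 m

A dh/dt = −Q_out = −0.01307 √h.
∫ h^(−1/2) dh = −(0.01307/A) ∫ dt, giving 2√h = 2√h₀ − (0.01307/A) t.
√h = √4.950 − 0.01307·711.6/(2·4.250) = 2.22486 − 1.09419 = 1.13067.
h = 1.13067² = 1.27841 m.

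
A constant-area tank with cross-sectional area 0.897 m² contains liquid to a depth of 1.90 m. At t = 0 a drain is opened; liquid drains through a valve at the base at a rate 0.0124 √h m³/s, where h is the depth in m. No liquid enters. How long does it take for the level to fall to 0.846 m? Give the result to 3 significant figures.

A dh/dt = −Q_out = −0.0124 √h.
Separate and integrate: 2(√h − √h₀) = −(0.0124/A) t.
t = 2A(√h₀ − √h)/0.0124 = 2·0.897·(√1.90 − √0.846)/0.0124
  = 1.7940 × (1.3784 − 0.91978) / 0.0124 = 66.352 s.

66.4 s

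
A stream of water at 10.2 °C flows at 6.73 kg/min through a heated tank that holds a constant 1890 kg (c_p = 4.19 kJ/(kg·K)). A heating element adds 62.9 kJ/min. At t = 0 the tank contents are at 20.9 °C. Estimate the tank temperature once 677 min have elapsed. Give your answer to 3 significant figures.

First-law balance (no shaft work): M c_p dT/dt = ṁ c_p (T_in − T) + 62.9.
τ = M/ṁ = 280.83 min; T_ss = T_in + Q̇/(ṁ c_p) = 10.2 + 62.9/(6.73·4.19) = 12.431 °C.
Integrating: T(t) = T_ss + (T₀ − T_ss) e^(−t/τ).
T(677) = 12.431 + (8.4694)·e^(−677/280.83) = 12.431 + (8.4694)·0.089753 = 13.191 °C.

13.2 °C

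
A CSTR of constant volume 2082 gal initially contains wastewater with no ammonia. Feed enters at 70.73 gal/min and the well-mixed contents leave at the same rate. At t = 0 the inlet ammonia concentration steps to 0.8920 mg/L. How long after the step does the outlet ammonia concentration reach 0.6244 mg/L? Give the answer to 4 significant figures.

35.44 min

Accumulation = in − out for the solute gives V dC/dt = Q(C_in − C), so τ = V/Q = 29.4359 min.
C(t) = C_in + (C₀ − C_in) e^(−t/τ). Set C = 0.6244 and solve for t:
e^(−t/τ) = (C − C_in)/(C₀ − C_in) = (0.6244 − 0.8920)/(0 − 0.8920) = 0.300000
t = −τ ln(…) = 29.4359 × 1.20397 = 35.4400 min.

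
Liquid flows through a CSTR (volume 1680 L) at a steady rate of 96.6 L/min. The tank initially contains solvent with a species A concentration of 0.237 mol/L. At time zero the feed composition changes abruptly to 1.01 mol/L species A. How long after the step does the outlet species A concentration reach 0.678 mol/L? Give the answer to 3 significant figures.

Species balance: V dC/dt = Q(C_in − C) ⇒ τ = V/Q = 17.391 min.
C(t) = C_in + (C₀ − C_in) e^(−t/τ). Set C = 0.678 and solve for t:
e^(−t/τ) = (C − C_in)/(C₀ − C_in) = (0.678 − 1.01)/(0.237 − 1.01) = 0.42950
t = −τ ln(…) = 17.391 × 0.84514 = 14.698 min.

14.7 min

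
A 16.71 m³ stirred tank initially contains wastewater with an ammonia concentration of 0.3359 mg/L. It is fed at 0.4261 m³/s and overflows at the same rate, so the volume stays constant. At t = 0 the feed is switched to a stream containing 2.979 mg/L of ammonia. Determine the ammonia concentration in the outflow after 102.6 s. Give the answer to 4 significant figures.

2.786 mg/L

Species balance on the tank: V dC/dt = Q(C_in − C).
So dC/dt = (C_in − C)/τ with τ = V/Q = 16.71/0.4261 = 39.2161 s.
Integrating: C(t) = C_in + (C₀ − C_in) e^(−t/τ).
C(102.6) = 2.979 + (0.3359 − 2.979)·e^(−102.6/39.2161) = 2.979 + (-2.64310)·0.0730750 = 2.78586 mg/L.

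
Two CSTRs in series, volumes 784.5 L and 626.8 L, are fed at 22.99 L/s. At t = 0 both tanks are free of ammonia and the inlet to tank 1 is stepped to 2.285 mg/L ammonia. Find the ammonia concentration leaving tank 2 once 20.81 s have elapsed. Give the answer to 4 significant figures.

0.3412 mg/L

Each tank obeys Vᵢ dCᵢ/dt = Q(Cᵢ₋₁ − Cᵢ), so τᵢ = Vᵢ/Q.
τ₁ = 784.5/22.99 = 34.1235 s; τ₂ = 626.8/22.99 = 27.2640 s.
Solving the cascade with C₁(0)=C₂(0)=0 gives C₂(t) = C_in[1 − (τ₁ e^(−t/τ₁) − τ₂ e^(−t/τ₂))/(τ₁ − τ₂)].
At t = 20.81: e^(−t/τ₁) = 0.543436, e^(−t/τ₂) = 0.466136.
C₂ = 2.285·[1 − (34.1235·0.543436 − 27.2640·0.466136)/(6.85950)] = 2.285·0.149326 = 0.341210 mg/L.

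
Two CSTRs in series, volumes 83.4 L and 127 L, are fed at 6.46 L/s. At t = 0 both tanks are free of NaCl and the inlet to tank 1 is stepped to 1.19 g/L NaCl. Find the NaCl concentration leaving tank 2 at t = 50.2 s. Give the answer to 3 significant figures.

0.967 g/L

Time constants: τᵢ = Vᵢ/Q for each well-mixed tank.
τ₁ = 83.4/6.46 = 12.910 s; τ₂ = 127/6.46 = 19.659 s.
Solving the cascade with C₁(0)=C₂(0)=0 gives C₂(t) = C_in[1 − (τ₁ e^(−t/τ₁) − τ₂ e^(−t/τ₂))/(τ₁ − τ₂)].
At t = 50.2: e^(−t/τ₁) = 0.020478, e^(−t/τ₂) = 0.077810.
C₂ = 1.19·[1 − (12.910·0.020478 − 19.659·0.077810)/(-6.7492)] = 1.19·0.81252 = 0.96690 g/L.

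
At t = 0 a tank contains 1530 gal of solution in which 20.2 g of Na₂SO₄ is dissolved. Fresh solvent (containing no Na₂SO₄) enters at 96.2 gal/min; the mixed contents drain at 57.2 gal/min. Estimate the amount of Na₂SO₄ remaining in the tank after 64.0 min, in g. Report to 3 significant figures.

4.89 g

Let m(t) be the amount of Na₂SO₄. Volume: V(t) = V₀ + (Q_in − Q_out) t = 1530 + 39.000 t; V(64.0) = 4026.0 gal.
Solute balance: dm/dt = 0 − Q_out C = −Q_out m/V(t).
Separate: dm/m = −Q_out dt/V(t) ⇒ ln(m/m₀) = −(Q_out/(Q_in−Q_out)) ln(V/V₀).
m = m₀ (V₀/V)^(Q_out/(Q_in−Q_out)) = 20.2 × (1530/4026.0)^(1.4667) = 4.8875 g.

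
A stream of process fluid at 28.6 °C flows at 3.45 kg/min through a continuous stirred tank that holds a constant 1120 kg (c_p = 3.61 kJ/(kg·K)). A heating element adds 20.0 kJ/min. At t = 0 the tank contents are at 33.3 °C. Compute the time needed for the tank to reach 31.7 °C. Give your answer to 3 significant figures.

236 min

M c_p dT/dt = ṁ c_p (T_in − T) + Q̇.
τ = M/ṁ = 324.64 min; T_ss = T_in + Q̇/(ṁ c_p) = 30.206 °C.
T(t) = T_ss + (T₀ − T_ss) e^(−t/τ). Set T = 31.7:
e^(−t/τ) = (31.7 − 30.206)/(33.3 − 30.206) = 0.48290
t = −324.64 · ln(0.48290) = 236.32 min.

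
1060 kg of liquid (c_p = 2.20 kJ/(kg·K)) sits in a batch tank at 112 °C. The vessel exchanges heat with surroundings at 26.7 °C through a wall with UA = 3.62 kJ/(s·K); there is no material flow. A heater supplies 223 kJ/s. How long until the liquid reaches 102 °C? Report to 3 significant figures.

353 s

Lumped-capacitance energy balance: M c_p dT/dt = UA(T_amb − T) + Q̇.
τ = M c_p/UA = 644.20 s; T_ss = T_amb + Q̇/UA = 26.7 + 223/3.62 = 88.302 °C.
T(t) = T_ss + (T₀ − T_ss)e^(−t/τ); set T = 102:
t = −τ ln[(T − T_ss)/(T₀ − T_ss)] = −644.20 · ln(0.57802) = 353.12 s.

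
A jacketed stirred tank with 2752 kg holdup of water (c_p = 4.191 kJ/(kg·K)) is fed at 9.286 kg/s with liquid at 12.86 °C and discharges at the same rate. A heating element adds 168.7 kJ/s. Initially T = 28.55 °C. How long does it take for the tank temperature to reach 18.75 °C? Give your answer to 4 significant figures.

M c_p dT/dt = ṁ c_p (T_in − T) + Q̇.
τ = M/ṁ = 296.360 s; T_ss = T_in + Q̇/(ṁ c_p) = 17.1948 °C.
T(t) = T_ss + (T₀ − T_ss) e^(−t/τ). Set T = 18.75:
e^(−t/τ) = (18.75 − 17.1948)/(28.55 − 17.1948) = 0.136960
t = −296.360 · ln(0.136960) = 589.185 s.

589.2 s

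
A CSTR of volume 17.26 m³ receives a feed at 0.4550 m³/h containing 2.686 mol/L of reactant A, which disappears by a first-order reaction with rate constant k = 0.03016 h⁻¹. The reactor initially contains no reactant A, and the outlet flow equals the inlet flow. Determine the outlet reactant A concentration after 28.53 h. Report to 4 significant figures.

1.003 mol/L

V dC/dt = Q(C_in − C) − k V C.
dC/dt = (Q/V) C_in − (Q/V + k) C; effective rate a = Q/V + k = 0.0263615 + 0.03016 = 0.0565215 h⁻¹.
C_ss = Q C_in/(Q + kV) = 1.25275 mol/L; C(t) = C_ss + (C₀ − C_ss) e^(−a t).
C(28.53) = 1.25275 + (-1.25275)·e^(−0.0565215·28.53) = 1.25275 + (-1.25275)·0.199377 = 1.00298 mol/L.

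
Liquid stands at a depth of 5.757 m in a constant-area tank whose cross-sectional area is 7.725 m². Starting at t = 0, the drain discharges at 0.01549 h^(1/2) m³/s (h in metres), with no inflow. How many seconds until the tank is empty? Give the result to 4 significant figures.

Mass balance (ρ constant): A dh/dt = −0.01549 √h.
This is separable: 2 d(√h)/dt = −0.01549/A, so √h = √h₀ − (0.01549/(2A)) t.
Set h = 0: 2√h₀ = (0.01549/A) t_empty ⇒ t_empty = 2A√h₀/0.01549.
t_empty = 2·7.725·√5.757/0.01549 = 15.4500·2.39937/0.01549 = 2393.18 s.

2393 s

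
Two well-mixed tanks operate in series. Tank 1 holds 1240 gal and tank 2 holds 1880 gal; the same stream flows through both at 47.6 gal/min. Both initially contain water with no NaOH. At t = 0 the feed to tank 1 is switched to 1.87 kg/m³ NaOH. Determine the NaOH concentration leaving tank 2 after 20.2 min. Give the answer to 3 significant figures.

Each tank obeys Vᵢ dCᵢ/dt = Q(Cᵢ₋₁ − Cᵢ), so τᵢ = Vᵢ/Q.
τ₁ = 1240/47.6 = 26.050 min; τ₂ = 1880/47.6 = 39.496 min.
Solving the cascade with C₁(0)=C₂(0)=0 gives C₂(t) = C_in[1 − (τ₁ e^(−t/τ₁) − τ₂ e^(−t/τ₂))/(τ₁ − τ₂)].
At t = 20.2: e^(−t/τ₁) = 0.46051, e^(−t/τ₂) = 0.59963.
C₂ = 1.87·[1 − (26.050·0.46051 − 39.496·0.59963)/(-13.445)] = 1.87·0.13083 = 0.24466 kg/m³.

0.245 kg/m³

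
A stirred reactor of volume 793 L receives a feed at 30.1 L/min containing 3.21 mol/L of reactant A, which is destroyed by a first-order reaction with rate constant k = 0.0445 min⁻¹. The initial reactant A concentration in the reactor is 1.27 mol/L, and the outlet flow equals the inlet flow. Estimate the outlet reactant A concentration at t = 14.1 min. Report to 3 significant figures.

1.41 mol/L

Accumulation = in − out − consumed: V dC/dt = Q C_in − Q C − k V C.
This is linear with rate a = Q/V + k = 0.082457 min⁻¹.
C_ss = Q C_in/(Q + kV) = 1.4776 mol/L; C(t) = C_ss + (C₀ − C_ss) e^(−a t).
C(14.1) = 1.4776 + (-0.20765)·e^(−0.082457·14.1) = 1.4776 + (-0.20765)·0.31266 = 1.4127 mol/L.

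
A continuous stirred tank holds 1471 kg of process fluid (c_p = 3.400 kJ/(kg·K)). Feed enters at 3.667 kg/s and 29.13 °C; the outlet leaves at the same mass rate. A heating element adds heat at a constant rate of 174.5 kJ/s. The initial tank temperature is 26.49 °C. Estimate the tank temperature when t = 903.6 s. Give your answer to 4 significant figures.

M c_p dT/dt = ṁ c_p (T_in − T) + Q̇.
Rearrange: dT/dt = (T_ss − T)/τ with τ = M/ṁ = 401.145 s and T_ss = T_in + Q̇/(ṁ c_p) = 43.1261 °C.
Solution: T(t) = T_ss + (T₀ − T_ss) e^(−t/τ).
T(903.6) = 43.1261 + (-16.6361)·e^(−903.6/401.145) = 43.1261 + (-16.6361)·0.105131 = 41.3771 °C.

41.38 °C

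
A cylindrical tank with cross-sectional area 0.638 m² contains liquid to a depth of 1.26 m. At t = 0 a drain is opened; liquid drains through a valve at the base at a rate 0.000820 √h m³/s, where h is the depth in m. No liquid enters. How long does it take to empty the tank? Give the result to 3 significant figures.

1750 s

A dh/dt = −Q_out = −0.000820 √h.
∫ h^(−1/2) dh = −(0.000820/A) ∫ dt, giving 2√h = 2√h₀ − (0.000820/A) t.
Tank is empty when √h = 0: t_empty = 2A√h₀/0.000820.
t_empty = 2·0.638·√1.26/0.000820 = 1.2760·1.1225/0.000820 = 1746.7 s.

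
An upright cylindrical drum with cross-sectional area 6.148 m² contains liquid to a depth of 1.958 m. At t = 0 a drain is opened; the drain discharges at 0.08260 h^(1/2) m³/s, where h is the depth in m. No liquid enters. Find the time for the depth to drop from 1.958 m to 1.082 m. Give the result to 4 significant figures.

53.46 s

Unsteady balance on liquid volume: A dh/dt = −0.08260 √h.
Separate and integrate: 2(√h − √h₀) = −(0.08260/A) t.
t = 2A(√h₀ − √h)/0.08260 = 2·6.148·(√1.958 − √1.082)/0.08260
  = 12.2960 × (1.39929 − 1.04019) / 0.08260 = 53.4553 s.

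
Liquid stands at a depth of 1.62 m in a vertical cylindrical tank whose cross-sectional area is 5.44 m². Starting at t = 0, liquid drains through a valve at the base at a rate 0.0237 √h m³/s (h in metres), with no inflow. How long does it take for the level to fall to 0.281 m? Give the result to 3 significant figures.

341 s

Unsteady balance on liquid volume: A dh/dt = −0.0237 √h.
Separate and integrate: 2(√h − √h₀) = −(0.0237/A) t.
t = 2A(√h₀ − √h)/0.0237 = 2·5.44·(√1.62 − √0.281)/0.0237
  = 10.880 × (1.2728 − 0.53009) / 0.0237 = 340.95 s.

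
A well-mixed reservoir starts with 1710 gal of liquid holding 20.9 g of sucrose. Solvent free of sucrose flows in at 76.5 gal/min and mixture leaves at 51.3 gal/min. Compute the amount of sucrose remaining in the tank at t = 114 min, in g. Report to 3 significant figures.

Let m(t) be the amount of sucrose. Volume: V(t) = V₀ + (Q_in − Q_out) t = 1710 + 25.200 t; V(114) = 4582.8 gal.
Solute balance: dm/dt = 0 − Q_out C = −Q_out m/V(t).
dm/m = −Q_out dt/(V₀ + 25.200 t); integrating gives ln(m/m₀) = −(Q_out/(Q_in−Q_out)) ln(V/V₀).
m = m₀ (V₀/V)^(Q_out/(Q_in−Q_out)) = 20.9 × (1710/4582.8)^(2.0357) = 2.8092 g.

2.81 g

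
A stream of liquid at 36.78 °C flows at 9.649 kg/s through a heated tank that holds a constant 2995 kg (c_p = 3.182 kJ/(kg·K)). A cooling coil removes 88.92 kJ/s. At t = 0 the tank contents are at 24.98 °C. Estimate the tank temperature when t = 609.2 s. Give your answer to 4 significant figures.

32.63 °C

M c_p dT/dt = ṁ c_p (T_in − T) − Q̇.
τ = M/ṁ = 310.395 s; T_ss = T_in − Q̇/(ṁ c_p) = 36.78 − 88.92/(9.649·3.182) = 33.8839 °C.
This is linear first-order; T(t) = T_ss + (T₀ − T_ss) e^(−t/τ).
T(609.2) = 33.8839 + (-8.90388)·e^(−609.2/310.395) = 33.8839 + (-8.90388)·0.140484 = 32.6330 °C.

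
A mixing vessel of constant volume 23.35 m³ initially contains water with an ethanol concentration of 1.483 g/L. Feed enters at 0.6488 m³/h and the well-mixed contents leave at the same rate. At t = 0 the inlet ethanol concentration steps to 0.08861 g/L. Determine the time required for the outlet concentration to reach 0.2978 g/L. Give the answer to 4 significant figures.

Species balance: V dC/dt = Q(C_in − C) ⇒ τ = V/Q = 35.9895 h.
C(t) = C_in + (C₀ − C_in) e^(−t/τ). Set C = 0.2978 and solve for t:
e^(−t/τ) = (C − C_in)/(C₀ − C_in) = (0.2978 − 0.08861)/(1.483 − 0.08861) = 0.150023
t = −τ ln(…) = 35.9895 × 1.89697 = 68.2710 h.

68.27 h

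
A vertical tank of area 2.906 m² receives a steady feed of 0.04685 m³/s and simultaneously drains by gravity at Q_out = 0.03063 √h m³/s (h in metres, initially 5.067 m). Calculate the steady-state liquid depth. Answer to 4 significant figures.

Level balance: A dh/dt = 0.04685 − 0.03063 √h. Setting dh/dt = 0:
Q_in = 0.03063 √h_ss ⇒ √h_ss = 0.04685/0.03063 = 1.52955.
h_ss = 1.52955² = 2.33951 m. (Since h₀ = 5.067 m > h_ss, the level will fall toward this value.)

2.340 m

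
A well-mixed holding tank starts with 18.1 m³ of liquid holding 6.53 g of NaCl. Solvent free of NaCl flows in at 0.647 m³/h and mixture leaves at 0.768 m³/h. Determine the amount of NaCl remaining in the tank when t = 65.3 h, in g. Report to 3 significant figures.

0.171 g

Let m(t) be the amount of NaCl. Volume: V(t) = V₀ + (Q_in − Q_out) t = 18.1 − 0.12100 t; V(65.3) = 10.199 m³.
No NaCl enters, so dm/dt = −Q_out · (m/V).
Separate: dm/m = −Q_out dt/V(t) ⇒ ln(m/m₀) = −(Q_out/(Q_in−Q_out)) ln(V/V₀).
m = m₀ (V₀/V)^(Q_out/(Q_in−Q_out)) = 6.53 × (18.1/10.199)^(-6.3471) = 0.17125 g.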